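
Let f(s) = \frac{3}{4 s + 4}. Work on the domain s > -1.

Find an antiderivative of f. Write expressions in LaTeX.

A first test for any F(s): its s-derivative must equal f(s) identically.
Check: d/ds[\frac{3 \log{\left(3 s + 3 \right)}}{4}] = \frac{3}{4 s + 4} = f(s).

An antiderivative is F(s) = \frac{3 \log{\left(3 s + 3 \right)}}{4}.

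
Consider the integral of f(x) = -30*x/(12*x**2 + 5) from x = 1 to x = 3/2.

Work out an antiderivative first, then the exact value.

Antiderivative: F(x) = -5*log(4*x**2 + 5/3)/4; value = -5*log(32/3)/4 + 5*log(17/3)/4

f matches the chain-rule pattern g'(h)*h' with inner function h(x) = 4*x**2 + 5/3; substituting u = h(x) collapses the integral.
F(x) = -5*log(4*x**2 + 5/3)/4 is an antiderivative of f.
Check: d/dx[-5*log(4*x**2 + 5/3)/4] = -30*x/(12*x**2 + 5) = f(x).
F(3/2) = -5*log(32/3)/4; F(1) = -5*log(17/3)/4.
Integral = F(3/2) - F(1) = -5*log(32/3)/4 + 5*log(17/3)/4.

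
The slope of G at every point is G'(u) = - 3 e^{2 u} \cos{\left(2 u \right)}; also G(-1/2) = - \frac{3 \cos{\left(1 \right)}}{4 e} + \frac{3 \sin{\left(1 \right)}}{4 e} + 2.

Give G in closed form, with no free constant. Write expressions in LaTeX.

Any candidate G(u) must reproduce the stated G'(u) exactly.
A general antiderivative is - \frac{3 e^{2 u} \sin{\left(2 u \right)}}{4} - \frac{3 e^{2 u} \cos{\left(2 u \right)}}{4} + C.
The condition gives C = - \frac{3 \cos{\left(1 \right)}}{4 e} + \frac{3 \sin{\left(1 \right)}}{4 e} + 2 - (- \frac{3 \cos{\left(1 \right)}}{4 e} + \frac{3 \sin{\left(1 \right)}}{4 e}) = 2.
So G(u) = - \frac{3 e^{2 u} \sin{\left(2 u \right)}}{4} - \frac{3 e^{2 u} \cos{\left(2 u \right)}}{4} + 2.
Check: d/du[- \frac{3 e^{2 u} \sin{\left(2 u \right)}}{4} - \frac{3 e^{2 u} \cos{\left(2 u \right)}}{4} + 2] = - 3 e^{2 u} \cos{\left(2 u \right)} = G'(u).

G(u) = - \frac{3 e^{2 u} \sin{\left(2 u \right)}}{4} - \frac{3 e^{2 u} \cos{\left(2 u \right)}}{4} + 2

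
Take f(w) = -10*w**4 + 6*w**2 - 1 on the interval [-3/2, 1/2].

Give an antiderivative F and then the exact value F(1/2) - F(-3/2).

Antiderivative: F(w) = -2*w**5 + 2*w**3 - w; value = -41/4

Integrate term by term and add the pieces.
F(w) = -2*w**5 + 2*w**3 - w is an antiderivative of f.
Check: d/dw[-2*w**5 + 2*w**3 - w] = -10*w**4 + 6*w**2 - 1 = f(w).
F(1/2) = -5/16; F(-3/2) = 159/16.
Integral = F(1/2) - F(-3/2) = -41/4.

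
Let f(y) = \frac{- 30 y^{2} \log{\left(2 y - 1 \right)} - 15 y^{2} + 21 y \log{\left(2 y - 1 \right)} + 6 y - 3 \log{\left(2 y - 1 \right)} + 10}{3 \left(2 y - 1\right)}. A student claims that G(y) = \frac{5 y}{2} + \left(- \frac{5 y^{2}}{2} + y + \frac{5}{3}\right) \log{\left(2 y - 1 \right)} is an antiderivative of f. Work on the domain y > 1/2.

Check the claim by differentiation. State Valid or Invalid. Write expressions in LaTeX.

d/dy[G] = \frac{- 60 y^{2} \log{\left(2 y - 1 \right)} - 30 y^{2} + 42 y \log{\left(2 y - 1 \right)} + 42 y - 6 \log{\left(2 y - 1 \right)} + 5}{12 y - 6}
d/dy[G] - f(y) = \frac{5}{2} != 0.

Invalid: d/dy[G] - f = \frac{5}{2}, which is not 0.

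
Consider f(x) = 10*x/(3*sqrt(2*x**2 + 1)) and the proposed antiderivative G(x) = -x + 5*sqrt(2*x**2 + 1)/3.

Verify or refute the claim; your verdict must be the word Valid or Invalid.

Invalid: d/dx[G] - f = -1, which is not 0.

d/dx[G] = (10*x - 3*sqrt(2*x**2 + 1))/(3*sqrt(2*x**2 + 1))
d/dx[G] - f(x) = -1 != 0.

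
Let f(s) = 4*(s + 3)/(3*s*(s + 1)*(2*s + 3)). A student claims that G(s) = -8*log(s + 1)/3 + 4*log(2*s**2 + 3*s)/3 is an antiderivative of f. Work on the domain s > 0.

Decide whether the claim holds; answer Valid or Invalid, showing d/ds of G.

Valid. The derivative of G reproduces f.

d/ds[G] = (4*s + 12)/(6*s**3 + 15*s**2 + 9*s)
This equals f(s) exactly, so the claim holds.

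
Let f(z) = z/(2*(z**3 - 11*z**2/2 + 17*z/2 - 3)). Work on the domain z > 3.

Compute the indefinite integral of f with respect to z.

Factor the denominator ((z - 3)*(z - 2)*(2*z - 1)) and decompose: f = 2/(15*(2*z - 1)) - 2/(3*(z - 2)) + 3/(5*(z - 3)); each piece integrates to a log, atan, or power term.
Check: d/dz[(9*log(z - 3) - 10*log(z - 2) + log(z - 1/2))/15] = z/(2*z**3 - 11*z**2 + 17*z - 6), which equals f(z).

F(z) = (9*log(z - 3) - 10*log(z - 2) + log(z - 1/2))/15 + C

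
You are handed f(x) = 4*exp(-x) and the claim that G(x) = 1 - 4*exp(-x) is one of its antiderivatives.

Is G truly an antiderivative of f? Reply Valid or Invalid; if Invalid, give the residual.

Valid - differentiating G returns exactly f.

d/dx[G] = 4*exp(-x)
This equals f(x) exactly, so the claim holds.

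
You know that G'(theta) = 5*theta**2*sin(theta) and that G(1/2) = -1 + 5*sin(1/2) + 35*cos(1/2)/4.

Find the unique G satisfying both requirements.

G(theta) = -5*theta**2*cos(theta) + 10*theta*sin(theta) + 10*cos(theta) - 1

For G(theta) to be correct, d/dtheta[G] must agree with the stated G'(theta) identically.
A general antiderivative is -5*theta**2*cos(theta) + 10*theta*sin(theta) + 10*cos(theta) + C.
The condition gives C = -1 + 5*sin(1/2) + 35*cos(1/2)/4 - (5*sin(1/2) + 35*cos(1/2)/4) = -1.
So G(theta) = -5*theta**2*cos(theta) + 10*theta*sin(theta) + 10*cos(theta) - 1.
Check: d/dtheta[-5*theta**2*cos(theta) + 10*theta*sin(theta) + 10*cos(theta) - 1] = 5*theta**2*sin(theta) = G'(theta).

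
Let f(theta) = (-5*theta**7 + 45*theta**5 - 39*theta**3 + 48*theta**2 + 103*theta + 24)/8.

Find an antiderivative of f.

An antiderivative is F(theta) = (192*theta**4 + 128*theta**3 - 128*theta**2 + 192*theta - 5*(theta**2 - 3)**4)/64.

Recover f(theta) by differentiating a candidate F(theta); any mismatch rules it out.
Check: d/dtheta[(192*theta**4 + 128*theta**3 - 128*theta**2 + 192*theta - 5*(theta**2 - 3)**4)/64] = -5*theta**7/8 + 45*theta**5/8 - 39*theta**3/8 + 6*theta**2 + 103*theta/8 + 3, which equals f(theta).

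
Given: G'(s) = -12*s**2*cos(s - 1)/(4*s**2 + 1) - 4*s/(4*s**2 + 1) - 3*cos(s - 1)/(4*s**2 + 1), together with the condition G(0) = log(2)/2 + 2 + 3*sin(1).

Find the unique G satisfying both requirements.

Integrate term by term and add the pieces.
A general antiderivative is -log(2*s**2 + 1/2)/2 - 3*sin(s - 1) + C.
The condition gives C = log(2)/2 + 2 + 3*sin(1) - (log(2)/2 + 3*sin(1)) = 2.
So G(s) = -log(2*s**2 + 1/2)/2 - 3*sin(s - 1) + 2.
Check: d/ds[-log(2*s**2 + 1/2)/2 - 3*sin(s - 1) + 2] = (-12*s**2*cos(s - 1) - 4*s - 3*cos(s - 1))/(4*s**2 + 1), which equals G'(s).

G(s) = -log(2*s**2 + 1/2)/2 - 3*sin(s - 1) + 2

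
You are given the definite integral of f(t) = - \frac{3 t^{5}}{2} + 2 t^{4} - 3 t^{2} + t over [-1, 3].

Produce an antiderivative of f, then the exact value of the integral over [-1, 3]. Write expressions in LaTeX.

Integrate term by term and add the pieces.
F(t) = - \frac{t^{2} \left(5 t^{4} - 8 t^{3} + 20 t - 10\right)}{20} is an antiderivative of f.
Check: d/dt[- \frac{t^{2} \left(5 t^{4} - 8 t^{3} + 20 t - 10\right)}{20}] = - \frac{3 t^{5}}{2} + 2 t^{4} - 3 t^{2} + t = f(t).
F(3) = - \frac{2151}{20}; F(-1) = \frac{17}{20}.
Integral = F(3) - F(-1) = - \frac{542}{5}.

Antiderivative: F(t) = - \frac{t^{2} \left(5 t^{4} - 8 t^{3} + 20 t - 10\right)}{20}; value = - \frac{542}{5}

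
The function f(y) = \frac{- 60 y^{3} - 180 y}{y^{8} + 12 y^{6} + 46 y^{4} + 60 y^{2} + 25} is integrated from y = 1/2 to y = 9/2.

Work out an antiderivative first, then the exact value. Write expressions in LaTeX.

The substitution u = \frac{y^{4}}{3} + 2 y^{2} + \frac{5}{3} works: f is exactly (dF/du)*(du/dy) for that inner function.
F(y) = \frac{15}{\left(y^{2} + 1\right) \left(y^{2} + 5\right)} is an antiderivative of f.
Check: d/dy[\frac{15}{\left(y^{2} + 1\right) \left(y^{2} + 5\right)}] = \frac{- 60 y^{3} - 180 y}{y^{8} + 12 y^{6} + 46 y^{4} + 60 y^{2} + 25} = f(y).
F(9/2) = \frac{48}{1717}; F(1/2) = \frac{16}{7}.
Integral = F(9/2) - F(1/2) = - \frac{27136}{12019}.

Antiderivative: F(y) = \frac{15}{\left(y^{2} + 1\right) \left(y^{2} + 5\right)}; value = - \frac{27136}{12019}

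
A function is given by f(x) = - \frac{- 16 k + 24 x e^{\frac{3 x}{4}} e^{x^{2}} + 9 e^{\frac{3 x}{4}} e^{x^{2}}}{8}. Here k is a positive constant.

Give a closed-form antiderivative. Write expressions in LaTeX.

Since d/dx undoes antidifferentiation here, F'(x) = f(x) is required of F(x).
Check: d/dx[2 k x - \frac{3 e^{\frac{3 x}{4}} e^{x^{2}}}{2}] = 2 k - 3 x e^{\frac{3 x}{4}} e^{x^{2}} - \frac{9 e^{\frac{3 x}{4}} e^{x^{2}}}{8}, which equals f(x).

An antiderivative is F(x) = 2 k x - \frac{3 e^{\frac{3 x}{4}} e^{x^{2}}}{2}.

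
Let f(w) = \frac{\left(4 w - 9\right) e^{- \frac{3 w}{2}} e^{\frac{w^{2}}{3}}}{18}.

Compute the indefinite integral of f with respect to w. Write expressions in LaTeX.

f matches the chain-rule pattern g'(h)*h' with inner function h(w) = \frac{w^{2}}{3} - \frac{3 w}{2}; substituting u = h(w) collapses the integral.
Check: d/dw[\frac{e^{- \frac{3 w}{2}} e^{\frac{w^{2}}{3}}}{3}] = \frac{\left(4 w e^{\frac{w^{2}}{3}} - 9 e^{\frac{w^{2}}{3}}\right) e^{- \frac{3 w}{2}}}{18}, which equals f(w).

F(w) = \frac{e^{- \frac{3 w}{2}} e^{\frac{w^{2}}{3}}}{3} + C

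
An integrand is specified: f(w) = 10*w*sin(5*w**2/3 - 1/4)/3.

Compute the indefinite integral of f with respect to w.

f matches the chain-rule pattern g'(h)*h' with inner function h(w) = 5*w**2/3 - 1/4; substituting u = h(w) collapses the integral.
Check: d/dw[-cos(5*w**2/3 - 1/4)] = 10*w*sin(5*w**2/3 - 1/4)/3 = f(w).

F(w) = -cos(5*w**2/3 - 1/4) + C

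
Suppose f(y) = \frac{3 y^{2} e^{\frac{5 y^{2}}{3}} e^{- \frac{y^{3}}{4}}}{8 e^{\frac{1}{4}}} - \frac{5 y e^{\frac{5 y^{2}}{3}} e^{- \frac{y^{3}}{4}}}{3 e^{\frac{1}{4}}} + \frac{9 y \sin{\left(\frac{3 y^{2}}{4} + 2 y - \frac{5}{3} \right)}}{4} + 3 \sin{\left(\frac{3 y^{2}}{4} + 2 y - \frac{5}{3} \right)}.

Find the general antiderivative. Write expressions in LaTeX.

F(y) = \frac{\left(-1 - 3 e^{\frac{1}{4}} e^{- \frac{5 y^{2}}{3}} e^{\frac{y^{3}}{4}} \cos{\left(\frac{3 y^{2}}{4} + 2 y - \frac{5}{3} \right)}\right) e^{\frac{5 y^{2}}{3}} e^{- \frac{y^{3}}{4}}}{2 e^{\frac{1}{4}}} + C

Integrate term by term and add the pieces.
Check: d/dy[\frac{\left(-1 - 3 e^{\frac{1}{4}} e^{- \frac{5 y^{2}}{3}} e^{\frac{y^{3}}{4}} \cos{\left(\frac{3 y^{2}}{4} + 2 y - \frac{5}{3} \right)}\right) e^{\frac{5 y^{2}}{3}} e^{- \frac{y^{3}}{4}}}{2 e^{\frac{1}{4}}}] = \frac{\left(9 y^{2} e^{\frac{5 y^{2}}{3}} - 40 y e^{\frac{5 y^{2}}{3}} + 54 y e^{\frac{1}{4}} e^{\frac{y^{3}}{4}} \sin{\left(\frac{3 y^{2}}{4} + 2 y - \frac{5}{3} \right)} + 72 e^{\frac{1}{4}} e^{\frac{y^{3}}{4}} \sin{\left(\frac{3 y^{2}}{4} + 2 y - \frac{5}{3} \right)}\right) e^{- \frac{y^{3}}{4}}}{24 e^{\frac{1}{4}}}, which equals f(y).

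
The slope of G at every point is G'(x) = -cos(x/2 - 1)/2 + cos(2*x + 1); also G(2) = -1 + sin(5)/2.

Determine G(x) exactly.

The integrand splits into summands that can be handled one at a time.
A general antiderivative is -sin(x/2 - 1) + sin(2*x + 1)/2 + C.
The condition gives C = -1 + sin(5)/2 - (sin(5)/2) = -1.
So G(x) = -sin(x/2 - 1) + sin(2*x + 1)/2 - 1.
Check: d/dx[-sin(x/2 - 1) + sin(2*x + 1)/2 - 1] = -cos(x/2 - 1)/2 + cos(2*x + 1) = G'(x).

G(x) = -sin(x/2 - 1) + sin(2*x + 1)/2 - 1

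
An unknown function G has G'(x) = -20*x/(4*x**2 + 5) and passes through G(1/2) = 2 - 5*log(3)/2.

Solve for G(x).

G(x) = 2 - 5*log(2*x**2 + 5/2)/2

The substitution u = 2*x**2 + 5/2 works: G'(x) is exactly (dG/du)*(du/dx) for that inner function.
A general antiderivative is -5*log(2*x**2 + 5/2)/2 + C.
The condition gives C = 2 - 5*log(3)/2 - (-5*log(3)/2) = 2.
So G(x) = 2 - 5*log(2*x**2 + 5/2)/2.
Check: d/dx[2 - 5*log(2*x**2 + 5/2)/2] = -20*x/(4*x**2 + 5) = G'(x).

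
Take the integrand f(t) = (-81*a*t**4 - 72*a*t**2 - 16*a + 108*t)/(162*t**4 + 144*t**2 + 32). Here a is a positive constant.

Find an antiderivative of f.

An antiderivative is F(t) = -(9*a*t**3 + 4*a*t + 6)/(2*(9*t**2 + 4)).

Differentiate the proposed F(t) back; it has to land on f(t) exactly.
Check: d/dt[-(9*a*t**3 + 4*a*t + 6)/(2*(9*t**2 + 4))] = (-81*a*t**4 - 72*a*t**2 - 16*a + 108*t)/(162*t**4 + 144*t**2 + 32) = f(t).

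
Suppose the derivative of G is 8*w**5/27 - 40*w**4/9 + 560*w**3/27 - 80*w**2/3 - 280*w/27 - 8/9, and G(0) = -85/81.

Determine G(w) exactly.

G'(w) matches the chain-rule pattern g'(h)*h' with inner function h(w) = -w**2/3 + 2*w + 1/3; substituting u = h(w) collapses the integral.
A general antiderivative is -4*(-w**2/3 + 2*w + 1/3)**3/3 + C.
The condition gives C = -85/81 - (-4/81) = -1.
So G(w) = 4*w**6/81 - 8*w**5/9 + 140*w**4/27 - 80*w**3/9 - 140*w**2/27 - 8*w/9 - 85/81.
Check: d/dw[4*w**6/81 - 8*w**5/9 + 140*w**4/27 - 80*w**3/9 - 140*w**2/27 - 8*w/9 - 85/81] = 8*w**5/27 - 40*w**4/9 + 560*w**3/27 - 80*w**2/3 - 280*w/27 - 8/9 = G'(w).

G(w) = 4*w**6/81 - 8*w**5/9 + 140*w**4/27 - 80*w**3/9 - 140*w**2/27 - 8*w/9 - 85/81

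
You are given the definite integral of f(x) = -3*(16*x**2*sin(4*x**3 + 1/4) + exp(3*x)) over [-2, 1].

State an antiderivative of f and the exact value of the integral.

An antiderivative F(x) passes only if d/dx[F] lands on f(x) exactly.
F(x) = -exp(3*x) + 4*cos(4*x**3 + 1/4) is an antiderivative of f.
Check: d/dx[-exp(3*x) + 4*cos(4*x**3 + 1/4)] = -48*x**2*sin(4*x**3 + 1/4) - 3*exp(3*x), which equals f(x).
F(1) = -exp(3) + 4*cos(17/4); F(-2) = -exp(-6) + 4*cos(127/4).
Integral = F(1) - F(-2) = -exp(3) - 4*cos(127/4) + 4*cos(17/4) + exp(-6).

Antiderivative: F(x) = -exp(3*x) + 4*cos(4*x**3 + 1/4); value = -exp(3) - 4*cos(127/4) + 4*cos(17/4) + exp(-6)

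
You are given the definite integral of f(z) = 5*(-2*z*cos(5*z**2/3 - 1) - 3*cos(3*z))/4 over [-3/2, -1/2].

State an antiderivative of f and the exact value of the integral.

Antiderivative: F(z) = -5*sin(3*z)/4 - 3*sin(5*z**2/3 - 1)/4; value = 3*sin(11/4)/4 + 3*sin(7/12)/4 - 5*sin(9/2)/4 + 5*sin(3/2)/4

A candidate is checked by its d/dz: the result must match f(z).
F(z) = -5*sin(3*z)/4 - 3*sin(5*z**2/3 - 1)/4 is an antiderivative of f.
Check: d/dz[-5*sin(3*z)/4 - 3*sin(5*z**2/3 - 1)/4] = -5*z*cos(5*z**2/3 - 1)/2 - 15*cos(3*z)/4, which equals f(z).
F(-1/2) = 3*sin(7/12)/4 + 5*sin(3/2)/4; F(-3/2) = 5*sin(9/2)/4 - 3*sin(11/4)/4.
Integral = F(-1/2) - F(-3/2) = 3*sin(11/4)/4 + 3*sin(7/12)/4 - 5*sin(9/2)/4 + 5*sin(3/2)/4.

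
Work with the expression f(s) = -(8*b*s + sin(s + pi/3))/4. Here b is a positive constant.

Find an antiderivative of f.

An antiderivative is F(s) = -(4*b*s**2 - cos(s + pi/3))/4.

Whatever form F(s) takes, F'(s) = f(s) is non-negotiable.
Check: d/ds[-(4*b*s**2 - cos(s + pi/3))/4] = -2*b*s - sin(s + pi/3)/4, which equals f(s).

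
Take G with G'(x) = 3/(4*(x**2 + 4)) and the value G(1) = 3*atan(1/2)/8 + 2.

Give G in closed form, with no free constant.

G(x) = 3*atan(x/2)/8 + 2

A first test for any G(x): its x-derivative must equal the given G'(x).
A general antiderivative is 3*atan(x/2)/8 + C.
The condition gives C = 3*atan(1/2)/8 + 2 - (3*atan(1/2)/8) = 2.
So G(x) = 3*atan(x/2)/8 + 2.
Check: d/dx[3*atan(x/2)/8 + 2] = 3/(4*x**2 + 16), which equals G'(x).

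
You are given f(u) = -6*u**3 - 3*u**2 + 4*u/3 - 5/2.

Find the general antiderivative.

F(u) = -3*u**4/2 - u**3 + 2*u**2/3 - 5*u/2 + C

Integrate term by term and add the pieces.
Check: d/du[-3*u**4/2 - u**3 + 2*u**2/3 - 5*u/2] = -6*u**3 - 3*u**2 + 4*u/3 - 5/2 = f(u).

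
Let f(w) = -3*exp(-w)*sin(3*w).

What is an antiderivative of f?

A first test for any F(w): its w-derivative must equal f(w) identically.
Check: d/dw[3*exp(-w)*sin(3*w)/10 + 9*exp(-w)*cos(3*w)/10] = -3*exp(-w)*sin(3*w) = f(w).

An antiderivative is F(w) = 3*exp(-w)*sin(3*w)/10 + 9*exp(-w)*cos(3*w)/10.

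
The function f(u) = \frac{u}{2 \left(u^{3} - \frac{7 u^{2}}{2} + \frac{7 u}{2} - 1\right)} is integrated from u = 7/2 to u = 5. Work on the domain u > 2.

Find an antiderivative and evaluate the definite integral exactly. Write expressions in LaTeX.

Factor the denominator (\left(u - 2\right) \left(u - 1\right) \left(2 u - 1\right)) and decompose: f = \frac{2}{3 \left(2 u - 1\right)} - \frac{1}{u - 1} + \frac{2}{3 \left(u - 2\right)}; each piece integrates to a log, atan, or power term.
F(u) = \frac{2 \log{\left(u - 2 \right)}}{3} - \log{\left(u - 1 \right)} + \frac{\log{\left(u - \frac{1}{2} \right)}}{3} is an antiderivative of f.
Check: d/du[\frac{2 \log{\left(u - 2 \right)}}{3} - \log{\left(u - 1 \right)} + \frac{\log{\left(u - \frac{1}{2} \right)}}{3}] = \frac{u}{2 u^{3} - 7 u^{2} + 7 u - 2}, which equals f(u).
F(5) = - \log{\left(4 \right)} + \frac{\log{\left(\frac{9}{2} \right)}}{3} + \frac{2 \log{\left(3 \right)}}{3}; F(7/2) = - \log{\left(\frac{5}{2} \right)} + \frac{2 \log{\left(\frac{3}{2} \right)}}{3} + \frac{\log{\left(3 \right)}}{3}.
Integral = F(5) - F(7/2) = - \log{\left(4 \right)} - \frac{2 \log{\left(\frac{3}{2} \right)}}{3} + \frac{\log{\left(3 \right)}}{3} + \frac{\log{\left(\frac{9}{2} \right)}}{3} + \log{\left(\frac{5}{2} \right)}.

Antiderivative: F(u) = \frac{2 \log{\left(u - 2 \right)}}{3} - \log{\left(u - 1 \right)} + \frac{\log{\left(u - \frac{1}{2} \right)}}{3}; value = - \log{\left(4 \right)} - \frac{2 \log{\left(\frac{3}{2} \right)}}{3} + \frac{\log{\left(3 \right)}}{3} + \frac{\log{\left(\frac{9}{2} \right)}}{3} + \log{\left(\frac{5}{2} \right)}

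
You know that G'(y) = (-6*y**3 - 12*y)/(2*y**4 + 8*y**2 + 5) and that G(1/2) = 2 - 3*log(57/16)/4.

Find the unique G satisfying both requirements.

The substitution u = y**4 + 4*y**2 + 5/2 works: G'(y) is exactly (dG/du)*(du/dy) for that inner function.
A general antiderivative is -3*log(y**4 + 4*y**2 + 5/2)/4 + C.
The condition gives C = 2 - 3*log(57/16)/4 - (-3*log(57/16)/4) = 2.
So G(y) = 2 - 3*log(y**4 + 4*y**2 + 5/2)/4.
Check: d/dy[2 - 3*log(y**4 + 4*y**2 + 5/2)/4] = (-6*y**3 - 12*y)/(2*y**4 + 8*y**2 + 5) = G'(y).

G(y) = 2 - 3*log(y**4 + 4*y**2 + 5/2)/4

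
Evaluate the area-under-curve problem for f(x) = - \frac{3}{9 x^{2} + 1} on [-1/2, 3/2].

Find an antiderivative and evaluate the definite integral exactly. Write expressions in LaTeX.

An antiderivative F(x) passes only if d/dx[F] lands on f(x) exactly.
F(x) = - \operatorname{atan}{\left(3 x \right)} is an antiderivative of f.
Check: d/dx[- \operatorname{atan}{\left(3 x \right)}] = - \frac{3}{9 x^{2} + 1} = f(x).
F(3/2) = - \operatorname{atan}{\left(\frac{9}{2} \right)}; F(-1/2) = \operatorname{atan}{\left(\frac{3}{2} \right)}.
Integral = F(3/2) - F(-1/2) = - \operatorname{atan}{\left(\frac{9}{2} \right)} - \operatorname{atan}{\left(\frac{3}{2} \right)}.

Antiderivative: F(x) = - \operatorname{atan}{\left(3 x \right)}; value = - \operatorname{atan}{\left(\frac{9}{2} \right)} - \operatorname{atan}{\left(\frac{3}{2} \right)}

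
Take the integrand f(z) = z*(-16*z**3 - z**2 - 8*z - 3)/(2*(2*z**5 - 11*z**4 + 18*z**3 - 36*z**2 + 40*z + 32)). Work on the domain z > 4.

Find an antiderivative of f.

An antiderivative is F(z) = (-146200*log(z - 4) + 46206*log(z - 2) - 176*log(z + 1/2) + 1125*log(z**2 + 4) - 26190*atan(z/2))/24480.

The denominator factors as 2*(z - 4)*(z - 2)*(2*z + 1)*(z**2 + 4); partial fractions split f into directly integrable pieces: (25*z - 582)/(272*(z**2 + 4)) - 11/(765*(2*z + 1)) + 151/(80*(z - 2)) - 215/(36*(z - 4)).
Check: d/dz[(-146200*log(z - 4) + 46206*log(z - 2) - 176*log(z + 1/2) + 1125*log(z**2 + 4) - 26190*atan(z/2))/24480] = (-16*z**4 - z**3 - 8*z**2 - 3*z)/(4*z**5 - 22*z**4 + 36*z**3 - 72*z**2 + 80*z + 64), which equals f(z).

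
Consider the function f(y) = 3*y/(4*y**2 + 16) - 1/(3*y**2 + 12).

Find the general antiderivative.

F(y) = 3*log(y**2 + 4)/8 - atan(y/2)/6 + C

The integrand splits into summands that can be handled one at a time.
Check: d/dy[3*log(y**2 + 4)/8 - atan(y/2)/6] = (9*y - 4)/(12*y**2 + 48), which equals f(y).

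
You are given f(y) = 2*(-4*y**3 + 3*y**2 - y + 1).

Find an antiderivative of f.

An antiderivative is F(y) = -(y - 1)*(2*y**3 + y - 1).

Any candidate F(y) must reproduce f(y) exactly when differentiated.
Check: d/dy[-(y - 1)*(2*y**3 + y - 1)] = -8*y**3 + 6*y**2 - 2*y + 2, which equals f(y).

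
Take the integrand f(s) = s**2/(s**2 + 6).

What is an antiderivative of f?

Any candidate F(s) must reproduce f(s) exactly when differentiated.
Check: d/ds[s - sqrt(6)*atan(sqrt(6)*s/6)] = s**2/(s**2 + 6) = f(s).

An antiderivative is F(s) = s - sqrt(6)*atan(sqrt(6)*s/6).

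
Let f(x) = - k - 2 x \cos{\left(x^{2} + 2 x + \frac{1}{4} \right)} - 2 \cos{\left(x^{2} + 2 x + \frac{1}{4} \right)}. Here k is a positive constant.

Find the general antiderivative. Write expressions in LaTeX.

The integrand splits into summands that can be handled one at a time.
Check: d/dx[- k x - \sin{\left(x^{2} + 2 x + \frac{1}{4} \right)}] = - k - 2 x \cos{\left(x^{2} + 2 x + \frac{1}{4} \right)} - 2 \cos{\left(x^{2} + 2 x + \frac{1}{4} \right)} = f(x).

F(x) = - k x - \sin{\left(x^{2} + 2 x + \frac{1}{4} \right)} + C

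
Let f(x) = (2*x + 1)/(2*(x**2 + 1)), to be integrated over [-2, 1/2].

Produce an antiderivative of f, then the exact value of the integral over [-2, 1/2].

Antiderivative: F(x) = log(x**2 + 1)/2 + atan(x)/2; value = -log(5)/2 + log(5/4)/2 + atan(1/2)/2 + atan(2)/2

Check any antiderivative F(x) by computing F'(x) and comparing it with f(x).
F(x) = log(x**2 + 1)/2 + atan(x)/2 is an antiderivative of f.
Check: d/dx[log(x**2 + 1)/2 + atan(x)/2] = (2*x + 1)/(2*x**2 + 2), which equals f(x).
F(1/2) = log(5/4)/2 + atan(1/2)/2; F(-2) = -atan(2)/2 + log(5)/2.
Integral = F(1/2) - F(-2) = -log(5)/2 + log(5/4)/2 + atan(1/2)/2 + atan(2)/2.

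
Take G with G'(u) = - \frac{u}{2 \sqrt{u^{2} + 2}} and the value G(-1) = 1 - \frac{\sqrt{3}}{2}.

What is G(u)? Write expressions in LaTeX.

G(u) = 1 - \frac{\sqrt{u^{2} + 2}}{2}

The substitution w = u^{2} + 2 works: G'(u) is exactly (dG/dw)*(dw/du) for that inner function.
A general antiderivative is - \frac{\sqrt{u^{2} + 2}}{2} + C.
The condition gives C = 1 - \frac{\sqrt{3}}{2} - (- \frac{\sqrt{3}}{2}) = 1.
So G(u) = 1 - \frac{\sqrt{u^{2} + 2}}{2}.
Check: d/du[1 - \frac{\sqrt{u^{2} + 2}}{2}] = - \frac{u}{2 \sqrt{u^{2} + 2}} = G'(u).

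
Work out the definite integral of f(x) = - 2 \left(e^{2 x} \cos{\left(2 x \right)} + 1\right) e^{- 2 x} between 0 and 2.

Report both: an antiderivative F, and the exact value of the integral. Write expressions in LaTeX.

Antiderivative: F(x) = - \sin{\left(2 x \right)} + e^{- 2 x}; value = -1 + e^{-4} - \sin{\left(4 \right)}

A candidate is checked by its d/dx: the result must match f(x).
F(x) = - \sin{\left(2 x \right)} + e^{- 2 x} is an antiderivative of f.
Check: d/dx[- \sin{\left(2 x \right)} + e^{- 2 x}] = \left(- 2 e^{2 x} \cos{\left(2 x \right)} - 2\right) e^{- 2 x}, which equals f(x).
F(2) = e^{-4} - \sin{\left(4 \right)}; F(0) = 1.
Integral = F(2) - F(0) = -1 + e^{-4} - \sin{\left(4 \right)}.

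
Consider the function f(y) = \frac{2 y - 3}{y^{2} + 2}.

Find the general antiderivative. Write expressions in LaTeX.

Differentiate the proposed F(y) back; it has to land on f(y) exactly.
Check: d/dy[\log{\left(y^{2} + 2 \right)} - \frac{3 \sqrt{2} \operatorname{atan}{\left(\frac{\sqrt{2} y}{2} \right)}}{2}] = \frac{2 y - 3}{y^{2} + 2} = f(y).

F(y) = \log{\left(y^{2} + 2 \right)} - \frac{3 \sqrt{2} \operatorname{atan}{\left(\frac{\sqrt{2} y}{2} \right)}}{2} + C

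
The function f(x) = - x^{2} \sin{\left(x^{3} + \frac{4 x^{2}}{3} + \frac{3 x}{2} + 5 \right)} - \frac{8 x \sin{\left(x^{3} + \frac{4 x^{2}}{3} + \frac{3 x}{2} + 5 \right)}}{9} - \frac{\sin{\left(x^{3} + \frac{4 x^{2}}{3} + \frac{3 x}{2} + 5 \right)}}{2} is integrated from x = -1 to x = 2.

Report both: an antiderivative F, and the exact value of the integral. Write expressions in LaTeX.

The substitution u = x^{3} + \frac{4 x^{2}}{3} + \frac{3 x}{2} + 5 works: f is exactly (dF/du)*(du/dx) for that inner function.
F(x) = \frac{\cos{\left(x^{3} + \frac{4 x^{2}}{3} + \frac{3 x}{2} + 5 \right)}}{3} is an antiderivative of f.
Check: d/dx[\frac{\cos{\left(x^{3} + \frac{4 x^{2}}{3} + \frac{3 x}{2} + 5 \right)}}{3}] = - x^{2} \sin{\left(x^{3} + \frac{4 x^{2}}{3} + \frac{3 x}{2} + 5 \right)} - \frac{8 x \sin{\left(x^{3} + \frac{4 x^{2}}{3} + \frac{3 x}{2} + 5 \right)}}{9} - \frac{\sin{\left(x^{3} + \frac{4 x^{2}}{3} + \frac{3 x}{2} + 5 \right)}}{2} = f(x).
F(2) = \frac{\cos{\left(\frac{64}{3} \right)}}{3}; F(-1) = \frac{\cos{\left(\frac{23}{6} \right)}}{3}.
Integral = F(2) - F(-1) = \frac{\cos{\left(\frac{64}{3} \right)}}{3} - \frac{\cos{\left(\frac{23}{6} \right)}}{3}.

Antiderivative: F(x) = \frac{\cos{\left(x^{3} + \frac{4 x^{2}}{3} + \frac{3 x}{2} + 5 \right)}}{3}; value = \frac{\cos{\left(\frac{64}{3} \right)}}{3} - \frac{\cos{\left(\frac{23}{6} \right)}}{3}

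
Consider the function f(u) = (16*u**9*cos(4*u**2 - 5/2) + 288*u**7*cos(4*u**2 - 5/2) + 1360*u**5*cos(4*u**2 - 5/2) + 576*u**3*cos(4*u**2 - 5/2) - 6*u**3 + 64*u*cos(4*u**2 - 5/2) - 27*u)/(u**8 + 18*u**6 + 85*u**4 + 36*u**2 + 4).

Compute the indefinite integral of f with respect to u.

F(u) = (4*(u**4 + 9*u**2 + 2)*sin(4*u**2 - 5/2) + 3)/(2*(u**4 + 9*u**2 + 2)) + C

For F(u) to be correct the identity F'(u) - f(u) = 0 must hold.
Check: d/du[(4*(u**4 + 9*u**2 + 2)*sin(4*u**2 - 5/2) + 3)/(2*(u**4 + 9*u**2 + 2))] = (16*u**9*cos(4*u**2 - 5/2) + 288*u**7*cos(4*u**2 - 5/2) + 1360*u**5*cos(4*u**2 - 5/2) + 576*u**3*cos(4*u**2 - 5/2) - 6*u**3 + 64*u*cos(4*u**2 - 5/2) - 27*u)/(u**8 + 18*u**6 + 85*u**4 + 36*u**2 + 4) = f(u).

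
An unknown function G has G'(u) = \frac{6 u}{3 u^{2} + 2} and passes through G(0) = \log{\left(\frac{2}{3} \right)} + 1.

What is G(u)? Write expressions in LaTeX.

G(u) = \log{\left(u^{2} + \frac{2}{3} \right)} + 1

The substitution w = u^{2} + \frac{2}{3} works: G'(u) is exactly (dG/dw)*(dw/du) for that inner function.
A general antiderivative is \log{\left(u^{2} + \frac{2}{3} \right)} + C.
The condition gives C = \log{\left(\frac{2}{3} \right)} + 1 - (\log{\left(\frac{2}{3} \right)}) = 1.
So G(u) = \log{\left(u^{2} + \frac{2}{3} \right)} + 1.
Check: d/du[\log{\left(u^{2} + \frac{2}{3} \right)} + 1] = \frac{6 u}{3 u^{2} + 2} = G'(u).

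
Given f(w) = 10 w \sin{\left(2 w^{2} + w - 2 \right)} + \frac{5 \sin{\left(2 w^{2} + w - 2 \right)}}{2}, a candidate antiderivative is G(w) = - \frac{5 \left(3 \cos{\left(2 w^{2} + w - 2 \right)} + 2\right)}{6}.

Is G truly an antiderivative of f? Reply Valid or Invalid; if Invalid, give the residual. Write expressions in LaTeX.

d/dw[G] = 10 w \sin{\left(2 w^{2} + w - 2 \right)} + \frac{5 \sin{\left(2 w^{2} + w - 2 \right)}}{2}
This equals f(w) exactly, so the claim holds.

Valid - differentiating G returns exactly f.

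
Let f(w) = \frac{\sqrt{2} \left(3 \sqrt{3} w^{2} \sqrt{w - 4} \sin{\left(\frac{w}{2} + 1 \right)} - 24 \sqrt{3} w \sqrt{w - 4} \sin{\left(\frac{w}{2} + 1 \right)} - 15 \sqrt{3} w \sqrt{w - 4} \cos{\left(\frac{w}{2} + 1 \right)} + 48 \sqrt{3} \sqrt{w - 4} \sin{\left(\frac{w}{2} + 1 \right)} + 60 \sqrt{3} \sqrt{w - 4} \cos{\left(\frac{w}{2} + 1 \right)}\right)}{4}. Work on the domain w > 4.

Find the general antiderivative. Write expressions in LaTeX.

F(w) = - \frac{3 \sqrt{6} \left(w - 4\right)^{\frac{5}{2}} \cos{\left(\frac{w}{2} + 1 \right)}}{2} + C

Recognize the product-rule pattern: f = u'v + uv' with u = - \frac{4 \left(\frac{3 w}{2} - 6\right)^{\frac{5}{2}}}{3}, v = \cos{\left(\frac{w}{2} + 1 \right)}, so integration by parts undoes it.
Check: d/dw[- \frac{3 \sqrt{6} \left(w - 4\right)^{\frac{5}{2}} \cos{\left(\frac{w}{2} + 1 \right)}}{2}] = \frac{3 \sqrt{6} w^{2} \sqrt{w - 4} \sin{\left(\frac{w}{2} + 1 \right)}}{4} - 6 \sqrt{6} w \sqrt{w - 4} \sin{\left(\frac{w}{2} + 1 \right)} - \frac{15 \sqrt{6} w \sqrt{w - 4} \cos{\left(\frac{w}{2} + 1 \right)}}{4} + 12 \sqrt{6} \sqrt{w - 4} \sin{\left(\frac{w}{2} + 1 \right)} + 15 \sqrt{6} \sqrt{w - 4} \cos{\left(\frac{w}{2} + 1 \right)}, which equals f(w).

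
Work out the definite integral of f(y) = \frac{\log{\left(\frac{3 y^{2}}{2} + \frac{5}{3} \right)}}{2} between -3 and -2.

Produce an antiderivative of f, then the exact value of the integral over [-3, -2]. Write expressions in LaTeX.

Antiderivative: F(y) = \frac{y \log{\left(\frac{3 y^{2}}{2} + \frac{5}{3} \right)}}{2} - y + \frac{\sqrt{10} \operatorname{atan}{\left(\frac{3 \sqrt{10} y}{10} \right)}}{3}; value = - \log{\left(\frac{23}{3} \right)} - \frac{\sqrt{10} \operatorname{atan}{\left(\frac{3 \sqrt{10}}{5} \right)}}{3} - 1 + \frac{\sqrt{10} \operatorname{atan}{\left(\frac{9 \sqrt{10}}{10} \right)}}{3} + \frac{3 \log{\left(\frac{91}{6} \right)}}{2}

A first test for any F(y): its y-derivative must equal f(y) identically.
F(y) = \frac{y \log{\left(\frac{3 y^{2}}{2} + \frac{5}{3} \right)}}{2} - y + \frac{\sqrt{10} \operatorname{atan}{\left(\frac{3 \sqrt{10} y}{10} \right)}}{3} is an antiderivative of f.
Check: d/dy[\frac{y \log{\left(\frac{3 y^{2}}{2} + \frac{5}{3} \right)}}{2} - y + \frac{\sqrt{10} \operatorname{atan}{\left(\frac{3 \sqrt{10} y}{10} \right)}}{3}] = \frac{\log{\left(9 y^{2} + 10 \right)}}{2} - \frac{\log{\left(6 \right)}}{2}, which equals f(y).
F(-2) = - \log{\left(\frac{23}{3} \right)} - \frac{\sqrt{10} \operatorname{atan}{\left(\frac{3 \sqrt{10}}{5} \right)}}{3} + 2; F(-3) = - \frac{3 \log{\left(\frac{91}{6} \right)}}{2} - \frac{\sqrt{10} \operatorname{atan}{\left(\frac{9 \sqrt{10}}{10} \right)}}{3} + 3.
Integral = F(-2) - F(-3) = - \log{\left(\frac{23}{3} \right)} - \frac{\sqrt{10} \operatorname{atan}{\left(\frac{3 \sqrt{10}}{5} \right)}}{3} - 1 + \frac{\sqrt{10} \operatorname{atan}{\left(\frac{9 \sqrt{10}}{10} \right)}}{3} + \frac{3 \log{\left(\frac{91}{6} \right)}}{2}.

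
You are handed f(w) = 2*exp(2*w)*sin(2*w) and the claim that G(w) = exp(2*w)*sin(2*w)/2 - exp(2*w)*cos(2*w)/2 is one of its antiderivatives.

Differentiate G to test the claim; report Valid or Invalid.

d/dw[G] = 2*exp(2*w)*sin(2*w)
This equals f(w) exactly, so the claim holds.

Valid - differentiating G returns exactly f.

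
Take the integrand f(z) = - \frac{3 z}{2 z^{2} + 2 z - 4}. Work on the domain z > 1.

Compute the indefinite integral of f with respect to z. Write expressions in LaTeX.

F(z) = - \frac{\log{\left(z - 1 \right)}}{2} - \log{\left(z + 2 \right)} + C

Factor the denominator (2 \left(z - 1\right) \left(z + 2\right)) and decompose: f = - \frac{1}{z + 2} - \frac{1}{2 \left(z - 1\right)}; each piece integrates to a log, atan, or power term.
Check: d/dz[- \frac{\log{\left(z - 1 \right)}}{2} - \log{\left(z + 2 \right)}] = - \frac{3 z}{2 z^{2} + 2 z - 4} = f(z).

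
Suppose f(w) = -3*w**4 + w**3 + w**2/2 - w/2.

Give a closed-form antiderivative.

An antiderivative is F(w) = -3*w**5/5 + w**4/4 + w**3/6 - w**2/4.

Integrate term by term and add the pieces.
Check: d/dw[-3*w**5/5 + w**4/4 + w**3/6 - w**2/4] = -3*w**4 + w**3 + w**2/2 - w/2 = f(w).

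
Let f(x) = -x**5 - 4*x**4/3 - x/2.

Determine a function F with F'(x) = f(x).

An antiderivative is F(x) = -x**6/6 - 4*x**5/15 - x**2/4.

Integrate term by term and add the pieces.
Check: d/dx[-x**6/6 - 4*x**5/15 - x**2/4] = -x**5 - 4*x**4/3 - x/2 = f(x).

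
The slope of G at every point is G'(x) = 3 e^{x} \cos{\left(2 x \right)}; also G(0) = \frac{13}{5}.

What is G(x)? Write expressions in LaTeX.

Differentiate the proposed G(x) back; it has to land on the given G'(x).
A general antiderivative is \frac{6 e^{x} \sin{\left(2 x \right)}}{5} + \frac{3 e^{x} \cos{\left(2 x \right)}}{5} + C.
The condition gives C = \frac{13}{5} - (\frac{3}{5}) = 2.
So G(x) = \frac{6 e^{x} \sin{\left(2 x \right)} + 3 e^{x} \cos{\left(2 x \right)} + 10}{5}.
Check: d/dx[\frac{6 e^{x} \sin{\left(2 x \right)} + 3 e^{x} \cos{\left(2 x \right)} + 10}{5}] = 3 e^{x} \cos{\left(2 x \right)} = G'(x).

G(x) = \frac{6 e^{x} \sin{\left(2 x \right)} + 3 e^{x} \cos{\left(2 x \right)} + 10}{5}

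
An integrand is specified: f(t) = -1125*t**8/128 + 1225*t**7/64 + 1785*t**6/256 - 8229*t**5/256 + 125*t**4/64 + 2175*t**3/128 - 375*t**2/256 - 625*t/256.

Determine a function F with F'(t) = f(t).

Recognize the product-rule pattern: f = u'v + uv' with u = -(-5*t**2/4 + t/2 + 5/4)**3/2, v = -t**3 + 5*t**2/4, so integration by parts undoes it.
Check: d/dt[-t**2*(5 - 4*t)*(-5*t**2 + 2*t + 5)**3/512] = -1125*t**8/128 + 1225*t**7/64 + 1785*t**6/256 - 8229*t**5/256 + 125*t**4/64 + 2175*t**3/128 - 375*t**2/256 - 625*t/256 = f(t).

An antiderivative is F(t) = -t**2*(5 - 4*t)*(-5*t**2 + 2*t + 5)**3/512.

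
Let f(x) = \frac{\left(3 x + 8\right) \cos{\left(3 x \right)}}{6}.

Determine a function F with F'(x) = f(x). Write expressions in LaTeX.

An antiderivative is F(x) = \frac{x \sin{\left(3 x \right)}}{6} + \frac{4 \sin{\left(3 x \right)}}{9} + \frac{\cos{\left(3 x \right)}}{18}.

A candidate is checked by its d/dx: the result must match f(x).
Check: d/dx[\frac{x \sin{\left(3 x \right)}}{6} + \frac{4 \sin{\left(3 x \right)}}{9} + \frac{\cos{\left(3 x \right)}}{18}] = \frac{x \cos{\left(3 x \right)}}{2} + \frac{4 \cos{\left(3 x \right)}}{3}, which equals f(x).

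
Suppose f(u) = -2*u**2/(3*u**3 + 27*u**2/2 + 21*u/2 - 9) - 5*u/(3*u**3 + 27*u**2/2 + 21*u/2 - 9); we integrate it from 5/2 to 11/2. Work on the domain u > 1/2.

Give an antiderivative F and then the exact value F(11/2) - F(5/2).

Antiderivative: F(u) = -4*log(u - 1/2)/35 - 4*log(u + 2)/15 - 2*log(u + 3)/7; value = -2*log(17/2)/7 - 4*log(15/2)/15 - 4*log(5)/35 + 4*log(2)/35 + 4*log(9/2)/15 + 2*log(11/2)/7

Factor the denominator (3*(u + 2)*(u + 3)*(2*u - 1)) and decompose: f = -8/(35*(2*u - 1)) - 2/(7*(u + 3)) - 4/(15*(u + 2)); each piece integrates to a log, atan, or power term.
F(u) = -4*log(u - 1/2)/35 - 4*log(u + 2)/15 - 2*log(u + 3)/7 is an antiderivative of f.
Check: d/du[-4*log(u - 1/2)/35 - 4*log(u + 2)/15 - 2*log(u + 3)/7] = (-4*u**2 - 10*u)/(6*u**3 + 27*u**2 + 21*u - 18), which equals f(u).
F(11/2) = -2*log(17/2)/7 - 4*log(15/2)/15 - 4*log(5)/35; F(5/2) = -2*log(11/2)/7 - 4*log(9/2)/15 - 4*log(2)/35.
Integral = F(11/2) - F(5/2) = -2*log(17/2)/7 - 4*log(15/2)/15 - 4*log(5)/35 + 4*log(2)/35 + 4*log(9/2)/15 + 2*log(11/2)/7.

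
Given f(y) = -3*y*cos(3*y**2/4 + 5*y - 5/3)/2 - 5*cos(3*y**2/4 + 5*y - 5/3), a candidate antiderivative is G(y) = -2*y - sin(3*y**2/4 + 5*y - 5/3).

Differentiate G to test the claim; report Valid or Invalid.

d/dy[G] = -3*y*cos(3*y**2/4 + 5*y - 5/3)/2 - 5*cos(3*y**2/4 + 5*y - 5/3) - 2
d/dy[G] - f(y) = -2 != 0.

Invalid: d/dy[G] - f = -2, which is not 0.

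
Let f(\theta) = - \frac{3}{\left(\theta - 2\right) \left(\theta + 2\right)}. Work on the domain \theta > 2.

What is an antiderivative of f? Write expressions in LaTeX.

An antiderivative is F(\theta) = \frac{3 \left(- \log{\left(\theta - 2 \right)} + \log{\left(\theta + 2 \right)}\right)}{4}.

Factor the denominator (\left(\theta - 2\right) \left(\theta + 2\right)) and decompose: f = \frac{3}{4 \left(\theta + 2\right)} - \frac{3}{4 \left(\theta - 2\right)}; each piece integrates to a log, atan, or power term.
Check: d/d\theta[\frac{3 \left(- \log{\left(\theta - 2 \right)} + \log{\left(\theta + 2 \right)}\right)}{4}] = - \frac{3}{\theta^{2} - 4}, which equals f(\theta).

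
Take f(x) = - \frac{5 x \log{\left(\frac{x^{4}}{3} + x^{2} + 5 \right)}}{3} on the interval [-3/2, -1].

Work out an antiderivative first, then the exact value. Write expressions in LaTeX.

A candidate is checked by its d/dx: the result must match f(x).
F(x) = - \frac{5 \left(2 x^{2} \log{\left(\frac{x^{4}}{3} + x^{2} + 5 \right)} - 4 x^{2} + 3 \log{\left(x^{4} + 3 x^{2} + 15 \right)} + 2 \sqrt{51} \operatorname{atan}{\left(\frac{2 \sqrt{51} x^{2}}{51} + \frac{\sqrt{51}}{17} \right)}\right)}{12} is an antiderivative of f.
Check: d/dx[- \frac{5 \left(2 x^{2} \log{\left(\frac{x^{4}}{3} + x^{2} + 5 \right)} - 4 x^{2} + 3 \log{\left(x^{4} + 3 x^{2} + 15 \right)} + 2 \sqrt{51} \operatorname{atan}{\left(\frac{2 \sqrt{51} x^{2}}{51} + \frac{\sqrt{51}}{17} \right)}\right)}{12}] = - \frac{5 x \log{\left(\frac{x^{4}}{3} + x^{2} + 5 \right)}}{3} = f(x).
F(-1) = - \frac{5 \log{\left(19 \right)}}{4} - \frac{5 \sqrt{51} \operatorname{atan}{\left(\frac{5 \sqrt{51}}{51} \right)}}{6} - \frac{5 \log{\left(\frac{19}{3} \right)}}{6} + \frac{5}{3}; F(-3/2) = - \frac{5 \sqrt{51} \operatorname{atan}{\left(\frac{5 \sqrt{51}}{34} \right)}}{6} - \frac{5 \log{\left(\frac{429}{16} \right)}}{4} - \frac{15 \log{\left(\frac{143}{16} \right)}}{8} + \frac{15}{4}.
Integral = F(-1) - F(-3/2) = - \frac{5 \log{\left(19 \right)}}{4} - \frac{5 \sqrt{51} \operatorname{atan}{\left(\frac{5 \sqrt{51}}{51} \right)}}{6} - \frac{25}{12} - \frac{5 \log{\left(\frac{19}{3} \right)}}{6} + \frac{15 \log{\left(\frac{143}{16} \right)}}{8} + \frac{5 \log{\left(\frac{429}{16} \right)}}{4} + \frac{5 \sqrt{51} \operatorname{atan}{\left(\frac{5 \sqrt{51}}{34} \right)}}{6}.

Antiderivative: F(x) = - \frac{5 \left(2 x^{2} \log{\left(\frac{x^{4}}{3} + x^{2} + 5 \right)} - 4 x^{2} + 3 \log{\left(x^{4} + 3 x^{2} + 15 \right)} + 2 \sqrt{51} \operatorname{atan}{\left(\frac{2 \sqrt{51} x^{2}}{51} + \frac{\sqrt{51}}{17} \right)}\right)}{12}; value = - \frac{5 \log{\left(19 \right)}}{4} - \frac{5 \sqrt{51} \operatorname{atan}{\left(\frac{5 \sqrt{51}}{51} \right)}}{6} - \frac{25}{12} - \frac{5 \log{\left(\frac{19}{3} \right)}}{6} + \frac{15 \log{\left(\frac{143}{16} \right)}}{8} + \frac{5 \log{\left(\frac{429}{16} \right)}}{4} + \frac{5 \sqrt{51} \operatorname{atan}{\left(\frac{5 \sqrt{51}}{34} \right)}}{6}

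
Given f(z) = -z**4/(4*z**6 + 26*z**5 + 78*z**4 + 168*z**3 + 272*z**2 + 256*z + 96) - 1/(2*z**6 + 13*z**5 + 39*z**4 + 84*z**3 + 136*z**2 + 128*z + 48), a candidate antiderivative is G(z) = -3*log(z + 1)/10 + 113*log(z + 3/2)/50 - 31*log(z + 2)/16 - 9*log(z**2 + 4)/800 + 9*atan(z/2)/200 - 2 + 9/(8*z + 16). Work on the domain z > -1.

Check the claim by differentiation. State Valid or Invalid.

Valid - the claim checks out under differentiation.

d/dz[G] = (-z**4 - 2)/(4*z**6 + 26*z**5 + 78*z**4 + 168*z**3 + 272*z**2 + 256*z + 96)
This equals f(z) exactly, so the claim holds.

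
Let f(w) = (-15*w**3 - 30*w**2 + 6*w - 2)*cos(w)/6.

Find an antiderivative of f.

An antiderivative is F(w) = -5*w**3*sin(w)/2 - 5*w**2*sin(w) - 15*w**2*cos(w)/2 + 16*w*sin(w) - 10*w*cos(w) + 29*sin(w)/3 + 16*cos(w).

A first test for any F(w): its w-derivative must equal f(w) identically.
Check: d/dw[-5*w**3*sin(w)/2 - 5*w**2*sin(w) - 15*w**2*cos(w)/2 + 16*w*sin(w) - 10*w*cos(w) + 29*sin(w)/3 + 16*cos(w)] = -5*w**3*cos(w)/2 - 5*w**2*cos(w) + w*cos(w) - cos(w)/3, which equals f(w).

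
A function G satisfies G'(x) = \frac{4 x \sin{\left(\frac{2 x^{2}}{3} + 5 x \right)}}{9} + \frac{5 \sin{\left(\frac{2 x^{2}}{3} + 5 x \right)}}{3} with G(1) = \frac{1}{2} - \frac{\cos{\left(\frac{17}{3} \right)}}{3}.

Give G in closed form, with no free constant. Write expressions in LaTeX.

G(x) = - \frac{2 \cos{\left(\frac{2 x^{2}}{3} + 5 x \right)} - 3}{6}

G'(x) matches the chain-rule pattern g'(h)*h' with inner function h(x) = \frac{2 x^{2}}{3} + 5 x; substituting u = h(x) collapses the integral.
A general antiderivative is - \frac{\cos{\left(\frac{2 x^{2}}{3} + 5 x \right)}}{3} + C.
The condition gives C = \frac{1}{2} - \frac{\cos{\left(\frac{17}{3} \right)}}{3} - (- \frac{\cos{\left(\frac{17}{3} \right)}}{3}) = \frac{1}{2}.
So G(x) = - \frac{2 \cos{\left(\frac{2 x^{2}}{3} + 5 x \right)} - 3}{6}.
Check: d/dx[- \frac{2 \cos{\left(\frac{2 x^{2}}{3} + 5 x \right)} - 3}{6}] = \frac{4 x \sin{\left(\frac{2 x^{2}}{3} + 5 x \right)}}{9} + \frac{5 \sin{\left(\frac{2 x^{2}}{3} + 5 x \right)}}{3} = G'(x).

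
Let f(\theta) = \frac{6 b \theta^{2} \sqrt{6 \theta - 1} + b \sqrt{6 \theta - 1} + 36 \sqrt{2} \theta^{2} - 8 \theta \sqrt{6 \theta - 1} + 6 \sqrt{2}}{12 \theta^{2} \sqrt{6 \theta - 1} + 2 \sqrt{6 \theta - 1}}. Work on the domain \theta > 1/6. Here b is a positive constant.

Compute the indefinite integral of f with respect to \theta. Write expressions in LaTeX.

F(\theta) = \frac{3 b \theta + 6 \sqrt{2} \sqrt{6 \theta - 1} - 2 \log{\left(3 \theta^{2} + \frac{1}{2} \right)}}{6} + C

A first test for any F(\theta): its \theta-derivative must equal f(\theta) identically.
Check: d/d\theta[\frac{3 b \theta + 6 \sqrt{2} \sqrt{6 \theta - 1} - 2 \log{\left(3 \theta^{2} + \frac{1}{2} \right)}}{6}] = \frac{6 b \theta^{2} \sqrt{6 \theta - 1} + b \sqrt{6 \theta - 1} + 36 \sqrt{2} \theta^{2} - 8 \theta \sqrt{6 \theta - 1} + 6 \sqrt{2}}{12 \theta^{2} \sqrt{6 \theta - 1} + 2 \sqrt{6 \theta - 1}} = f(\theta).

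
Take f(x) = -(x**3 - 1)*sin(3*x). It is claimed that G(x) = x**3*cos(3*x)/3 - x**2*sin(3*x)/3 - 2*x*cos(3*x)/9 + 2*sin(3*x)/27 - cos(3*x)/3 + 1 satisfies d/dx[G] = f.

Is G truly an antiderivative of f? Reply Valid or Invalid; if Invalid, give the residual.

d/dx[G] = -x**3*sin(3*x) + sin(3*x)
This equals f(x) exactly, so the claim holds.

Valid: G'(x) = f(x).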